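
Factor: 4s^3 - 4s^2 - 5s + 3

Testing divisors of the constant over divisors of the leading coefficient, s = -1 is a root, so (s + 1) is a factor; dividing leaves 4s^2 - 8s + 3.
The remaining quadratic factors as (2s - 1)(2s - 3).

(2s - 1)(2s - 3)(s + 1)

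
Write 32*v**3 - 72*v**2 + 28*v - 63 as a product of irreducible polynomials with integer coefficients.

(4*v - 9)*(8*v**2 + 7)

Group as (32*v**3 + 28*v) + (-72*v**2 - 63) = 4*v*(8*v**2 + 7) - 9*(8*v**2 + 7).
Both groups share the factor (8*v**2 + 7).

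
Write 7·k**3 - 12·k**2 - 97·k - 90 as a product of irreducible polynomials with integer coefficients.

(7·k + 9)·(k + 2)·(k - 5)

Trying the rational-root candidates, k = 5 is a root, so (k - 5) divides it; the quotient is 7·k**2 + 23·k + 18.
The remaining quadratic factors as (7·k + 9)(k + 2).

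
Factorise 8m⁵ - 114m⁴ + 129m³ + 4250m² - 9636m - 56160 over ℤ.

By the rational root theorem, m = -9/2 is a root, so (2m + 9) is a factor; dividing leaves 4m⁴ - 75m³ + 402m² + 316m - 6240.
Next, m = -13/4 is a root, giving the factor (4m + 13) and quotient m³ - 22m² + 172m - 480.
Continuing, m = 8 is a root, so (m - 8) divides it; the quotient is m² - 14m + 60.
The quadratic m² - 14m + 60 has discriminant -44 < 0 and is irreducible over ℤ.

(2m + 9)(4m + 13)(m - 8)(m² - 14m + 60)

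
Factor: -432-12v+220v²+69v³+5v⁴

Among the possible rational roots, v = 6/5 is a root, so (5v-6) divides it; the quotient is v³+15v²+62v+72.
Next, v = -4 is a root, giving the factor (v+4) and quotient v²+11v+18.
The remaining quadratic factors as (v+2)(v+9).

(5v-6)(v+2)(v+4)(v+9)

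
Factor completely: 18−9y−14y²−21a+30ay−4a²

Group: −4a(a−7y+6) + (2y+3)(a−7y+6); both groups contain (a−7y+6).

−(4a−2y−3)(a−7y+6)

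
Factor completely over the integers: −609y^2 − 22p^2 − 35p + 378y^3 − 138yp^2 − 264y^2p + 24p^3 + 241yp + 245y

(6y − 6p − 5)(7y − p)(9y + 4p − 7)

Group: 6y(63y^2 + 19yp − 49y − 4p^2 + 7p) + (−6p − 5)(63y^2 + 19yp − 49y − 4p^2 + 7p); both groups contain (63y^2 + 19yp − 49y − 4p^2 + 7p), so (6y − 6p − 5) is a factor with cofactor 63y^2 + 19yp − 49y − 4p^2 + 7p.
The cofactor groups again: 63y^2 + 19yp − 49y − 4p^2 + 7p = 9y(7y − p) + (4p − 7)(7y − p); both groups contain (7y − p), giving (9y + 4p − 7)(7y − p).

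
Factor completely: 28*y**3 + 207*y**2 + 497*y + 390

(4*y + 13)*(7*y + 15)*(y + 2)

Trying the rational-root candidates, y = −2 is a root, giving the factor (y + 2) and quotient 28*y**2 + 151*y + 195.
The remaining quadratic factors as (4*y + 13)(7*y + 15).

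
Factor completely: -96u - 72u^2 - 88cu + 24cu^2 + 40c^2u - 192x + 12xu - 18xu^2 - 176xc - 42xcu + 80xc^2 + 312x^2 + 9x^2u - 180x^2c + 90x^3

Group: 15x(6x^2 - 8xc + 3xu + 24x - 4cu + 12u) + (-10c - 6u - 8)(6x^2 - 8xc + 3xu + 24x - 4cu + 12u); both groups contain (6x^2 - 8xc + 3xu + 24x - 4cu + 12u), so (15x - 10c - 6u - 8) is a factor with cofactor 6x^2 - 8xc + 3xu + 24x - 4cu + 12u.
The cofactor groups again: 6x^2 - 8xc + 3xu + 24x - 4cu + 12u = 2x(3x - 4c + 12) + u(3x - 4c + 12); both groups contain (3x - 4c + 12), giving (2x + u)(3x - 4c + 12).

(15x - 10c - 6u - 8)(3x - 4c + 12)(2x + u)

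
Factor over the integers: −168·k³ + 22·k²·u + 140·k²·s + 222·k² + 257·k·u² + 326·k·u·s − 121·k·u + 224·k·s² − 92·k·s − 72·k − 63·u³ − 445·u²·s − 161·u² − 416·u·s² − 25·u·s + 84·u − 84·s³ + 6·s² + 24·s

−(4·k − u − 6·s − 3)·(6·k − 7·u − 2·s)·(7·k + 9·u + 7·s − 4)

Group: 4·k·(−42·k² − 5·k·u − 28·k·s + 24·k + 63·u² + 67·u·s − 28·u + 14·s² − 8·s) + (−u − 6·s − 3)·(−42·k² − 5·k·u − 28·k·s + 24·k + 63·u² + 67·u·s − 28·u + 14·s² − 8·s); both groups contain (−42·k² − 5·k·u − 28·k·s + 24·k + 63·u² + 67·u·s − 28·u + 14·s² − 8·s), so (4·k − u − 6·s − 3) is a factor with cofactor −42·k² − 5·k·u − 28·k·s + 24·k + 63·u² + 67·u·s − 28·u + 14·s² − 8·s.
The cofactor groups again: −42·k² − 5·k·u − 28·k·s + 24·k + 63·u² + 67·u·s − 28·u + 14·s² − 8·s = −6·k·(7·k + 9·u + 7·s − 4) + (7·u + 2·s)·(7·k + 9·u + 7·s − 4); both groups contain (7·k + 9·u + 7·s − 4), giving −(6·k − 7·u − 2·s)·(7·k + 9·u + 7·s − 4).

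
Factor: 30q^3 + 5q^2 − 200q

Pull out the common factor 5q, then factor the remaining trinomial.

5q(2q − 5)(3q + 8)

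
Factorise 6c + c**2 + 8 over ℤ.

Two integers with product 8 and sum 6 are 4 and 2.

(c + 2)(c + 4)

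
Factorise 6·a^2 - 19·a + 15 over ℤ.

Need a pair with product 6·15 = 90 and sum -19: that's -9 and -10.
Split the middle term: 6·a^2 - 9·a - 10·a + 15 = 3·a·(2·a - 3) - 5·(2·a - 3).

(2·a - 3)·(3·a - 5)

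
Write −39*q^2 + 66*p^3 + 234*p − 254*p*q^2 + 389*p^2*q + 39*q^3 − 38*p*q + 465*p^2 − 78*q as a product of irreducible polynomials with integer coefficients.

Group: 11*p*(6*p^2 + 37*p*q + 39*p − 13*q^2 − 13*q) + (−3*q + 6)*(6*p^2 + 37*p*q + 39*p − 13*q^2 − 13*q); both groups contain (6*p^2 + 37*p*q + 39*p − 13*q^2 − 13*q), so (11*p − 3*q + 6) is a factor with cofactor 6*p^2 + 37*p*q + 39*p − 13*q^2 − 13*q.
The cofactor groups again: 6*p^2 + 37*p*q + 39*p − 13*q^2 − 13*q = 2*p*(3*p − q) + (13*q + 13)*(3*p − q); both groups contain (3*p − q), giving (2*p + 13*q + 13)*(3*p − q).

(11*p − 3*q + 6)*(2*p + 13*q + 13)*(3*p − q)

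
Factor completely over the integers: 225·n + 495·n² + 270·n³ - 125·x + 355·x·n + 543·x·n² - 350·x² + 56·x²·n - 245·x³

Group: 5·x·(-49·x² - 77·x·n - 70·x - 30·n² - 55·n - 25) - 9·n·(-49·x² - 77·x·n - 70·x - 30·n² - 55·n - 25); both groups contain (-49·x² - 77·x·n - 70·x - 30·n² - 55·n - 25), so (5·x - 9·n) is a factor with cofactor -49·x² - 77·x·n - 70·x - 30·n² - 55·n - 25.
The cofactor groups again: -49·x² - 77·x·n - 70·x - 30·n² - 55·n - 25 = -7·x·(7·x + 6·n + 5) + (-5·n - 5)·(7·x + 6·n + 5); both groups contain (7·x + 6·n + 5), giving -(7·x + 5·n + 5)·(7·x + 6·n + 5).

-(5·x - 9·n)·(7·x + 5·n + 5)·(7·x + 6·n + 5)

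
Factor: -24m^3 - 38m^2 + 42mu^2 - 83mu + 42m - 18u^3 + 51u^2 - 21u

-(2m - u)(3m - 3u + 7)(4m + 6u - 3)

Group: 2m(-12m^2 - 6mu - 19m + 18u^2 - 51u + 21) - u(-12m^2 - 6mu - 19m + 18u^2 - 51u + 21); both groups contain (-12m^2 - 6mu - 19m + 18u^2 - 51u + 21), so (2m - u) is a factor with cofactor -12m^2 - 6mu - 19m + 18u^2 - 51u + 21.
The cofactor groups again: -12m^2 - 6mu - 19m + 18u^2 - 51u + 21 = -4m(3m - 3u + 7) + (-6u + 3)(3m - 3u + 7); both groups contain (3m - 3u + 7), giving -(4m + 6u - 3)(3m - 3u + 7).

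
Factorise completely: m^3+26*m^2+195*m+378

(m+14)*(m+3)*(m+9)

Among the possible rational roots, m = −3 is a root, so (m+3) divides it; the quotient is m^2+23*m+126.
The remaining quadratic factors as (m+14)(m+9).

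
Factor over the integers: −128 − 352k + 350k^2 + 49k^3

(7k + 2)(7k − 8)(k + 8)

Among the possible rational roots, k = −2/7 is a root, so (7k + 2) divides it; the quotient is 7k^2 + 48k − 64.
The remaining quadratic factors as (k + 8)(7k − 8).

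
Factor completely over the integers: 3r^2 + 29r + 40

(3r + 5)(r + 8)

Need a pair with product 3·40 = 120 and sum 29: that's 24 and 5.
Split the middle term: 3r^2 + 24r + 5r + 40 = 3r(r + 8) + 5(r + 8).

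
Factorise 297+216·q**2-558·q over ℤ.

Pull out the common factor 9, then factor the remaining trinomial.

9·(4·q-3)·(6·q-11)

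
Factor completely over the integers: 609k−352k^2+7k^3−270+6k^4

(6k−5)(k+9)(k−1)(k−6)

Trying the rational-root candidates, k = 5/6 is a root, so (6k−5) divides it; the quotient is k^3+2k^2−57k+54.
Next, k = 1 is a root, so (k−1) divides it; the quotient is k^2+3k−54.
The remaining quadratic factors as (k+9)(k−6).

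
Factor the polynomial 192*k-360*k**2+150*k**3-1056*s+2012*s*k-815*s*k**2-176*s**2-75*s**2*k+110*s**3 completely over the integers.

(5*s-15*k+12)*(11*s-2*k)*(2*s+5*k-8)

Group: 5*s*(22*s**2+51*s*k-88*s-10*k**2+16*k) + (-15*k+12)*(22*s**2+51*s*k-88*s-10*k**2+16*k); both groups contain (22*s**2+51*s*k-88*s-10*k**2+16*k), so (5*s-15*k+12) is a factor with cofactor 22*s**2+51*s*k-88*s-10*k**2+16*k.
The cofactor groups again: 22*s**2+51*s*k-88*s-10*k**2+16*k = 2*s*(11*s-2*k) + (5*k-8)*(11*s-2*k); both groups contain (11*s-2*k), giving (2*s+5*k-8)*(11*s-2*k).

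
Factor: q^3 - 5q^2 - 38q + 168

Testing divisors of the constant over divisors of the leading coefficient, q = -6 is a root, so (q + 6) is a factor; dividing leaves q^2 - 11q + 28.
The remaining quadratic factors as (q - 7)(q - 4).

(q + 6)(q - 4)(q - 7)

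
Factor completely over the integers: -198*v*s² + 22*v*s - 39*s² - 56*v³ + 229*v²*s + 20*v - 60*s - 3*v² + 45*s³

Group: 7*v*(-8*v² + 27*v*s - 5*v - 9*s² + 15*s) + (-5*s - 4)*(-8*v² + 27*v*s - 5*v - 9*s² + 15*s); both groups contain (-8*v² + 27*v*s - 5*v - 9*s² + 15*s), so (7*v - 5*s - 4) is a factor with cofactor -8*v² + 27*v*s - 5*v - 9*s² + 15*s.
The cofactor groups again: -8*v² + 27*v*s - 5*v - 9*s² + 15*s = -v*(8*v - 3*s + 5) + 3*s*(8*v - 3*s + 5); both groups contain (8*v - 3*s + 5), giving -(v - 3*s)*(8*v - 3*s + 5).

-(8*v - 3*s + 5)*(v - 3*s)*(7*v - 5*s - 4)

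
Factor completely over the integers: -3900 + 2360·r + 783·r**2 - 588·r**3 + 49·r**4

By the rational root theorem, r = 13/7 is a root, so (7·r - 13) is a factor; dividing leaves 7·r**3 - 71·r**2 - 20·r + 300.
Then r = 10 is a root, giving the factor (r - 10) and quotient 7·r**2 - r - 30.
The remaining quadratic factors as (r + 2)(7·r - 15).

(7·r - 13)·(7·r - 15)·(r + 2)·(r - 10)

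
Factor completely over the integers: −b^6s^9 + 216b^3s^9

−b^3s^9(b − 6)(b^2 + 6b + 36)

Pull out the common factor b^3s^9, leaving −b^3 + 216.
Recognize a difference of cubes with the parts 6 and b.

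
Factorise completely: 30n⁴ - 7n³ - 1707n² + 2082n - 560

Trying the rational-root candidates, n = 2/5 is a root, giving the factor (5n - 2) and quotient 6n³ + n² - 341n + 280.
Then n = 7 is a root, so (n - 7) is a factor; dividing leaves 6n² + 43n - 40.
The remaining quadratic factors as (6n - 5)(n + 8).

(5n - 2)(6n - 5)(n + 8)(n - 7)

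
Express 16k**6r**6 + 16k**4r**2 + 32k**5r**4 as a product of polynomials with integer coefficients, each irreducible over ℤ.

Every term has a factor of 16k**4r**2; factoring it out leaves k**2r**4 + 2kr**2 + 1.
Recognize a perfect-square trinomial with the parts 1 and kr**2.

16k**4r**2(kr**2 + 1)**2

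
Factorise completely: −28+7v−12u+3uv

(3u+7)(v−4)

Group as (3uv−12u) + (7v−28) = 3u(v−4) + 7(v−4).
Both groups share the factor (v−4).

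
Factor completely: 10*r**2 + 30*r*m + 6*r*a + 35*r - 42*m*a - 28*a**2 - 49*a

Group: 5*r*(2*r + 6*m + 4*a + 7) - 7*a*(2*r + 6*m + 4*a + 7); both groups contain (2*r + 6*m + 4*a + 7).

(5*r - 7*a)*(2*r + 6*m + 4*a + 7)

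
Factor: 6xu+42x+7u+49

Group as (6xu+42x) + (7u+49) = 6x(u+7) + 7(u+7).
Both groups share the factor (u+7).

(6x+7)(u+7)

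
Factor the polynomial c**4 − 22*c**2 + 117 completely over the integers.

Substitute u = c**2 to get a quadratic in u, then factor.
c**2 − 9 is a difference of squares.
c**2 − 13 is irreducible over ℤ (13 is not a perfect square).

(c + 3)*(c − 3)*(c**2 − 13)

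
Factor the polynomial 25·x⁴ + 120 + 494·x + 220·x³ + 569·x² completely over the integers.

Testing divisors of the constant over divisors of the leading coefficient, x = −5 is a root, so (x + 5) is a factor; dividing leaves 25·x³ + 95·x² + 94·x + 24.
Then x = −2/5 is a root, giving the factor (5·x + 2) and quotient 5·x² + 17·x + 12.
The remaining quadratic factors as (5·x + 12)(x + 1).

(5·x + 12)·(5·x + 2)·(x + 1)·(x + 5)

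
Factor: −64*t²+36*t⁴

Factor out 4*t², leaving 9*t²−16, which is a difference of two squares.

4*t²*(3*t+4)*(3*t−4)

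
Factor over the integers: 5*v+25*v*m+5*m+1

Group as (25*v*m+5*v) + (5*m+1) = 5*v*(5*m+1) + (5*m+1).
Both groups share the factor (5*m+1).

(5*m+1)*(5*v+1)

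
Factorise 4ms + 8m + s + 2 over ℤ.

(4m + 1)(s + 2)

Group as (4ms + 8m) + (s + 2) = 4m(s + 2) + (s + 2).
Both groups share the factor (s + 2).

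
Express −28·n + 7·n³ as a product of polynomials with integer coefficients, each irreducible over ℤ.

Factor out 7·n, leaving n² − 4, which is a difference of two squares.

7·n·(n + 2)·(n − 2)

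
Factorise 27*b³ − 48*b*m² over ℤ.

Pull out the common factor 3*b; 9*b² − 16*m² is a difference of squares.

3*b*(3*b + 4*m)*(3*b − 4*m)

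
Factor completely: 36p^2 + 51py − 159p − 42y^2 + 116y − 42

Group: 12p(3p + 6y − 14) + (−7y + 3)(3p + 6y − 14); both groups contain (3p + 6y − 14).

(12p − 7y + 3)(3p + 6y − 14)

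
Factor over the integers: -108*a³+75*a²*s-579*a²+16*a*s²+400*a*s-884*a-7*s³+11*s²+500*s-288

-(3*a+s+8)*(4*a-s+9)*(9*a-7*s+4)

Group: 3*a*(-36*a²+37*a*s-97*a-7*s²+67*s-36) + (s+8)*(-36*a²+37*a*s-97*a-7*s²+67*s-36); both groups contain (-36*a²+37*a*s-97*a-7*s²+67*s-36), so (3*a+s+8) is a factor with cofactor -36*a²+37*a*s-97*a-7*s²+67*s-36.
The cofactor groups again: -36*a²+37*a*s-97*a-7*s²+67*s-36 = -4*a*(9*a-7*s+4) + (s-9)*(9*a-7*s+4); both groups contain (9*a-7*s+4), giving -(4*a-s+9)*(9*a-7*s+4).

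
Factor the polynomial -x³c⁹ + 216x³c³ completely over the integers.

Every term has a factor of x³c³; factoring it out leaves -c⁶ + 216.
Recognize a difference of cubes with the parts 6 and c².

-c³x³(c² - 6)(c⁴ + 6c² + 36)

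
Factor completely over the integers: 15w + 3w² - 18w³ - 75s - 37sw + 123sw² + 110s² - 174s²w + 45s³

Group: s(45s² - 39sw - 25s + 6w² + 5w) + (-3w + 3)(45s² - 39sw - 25s + 6w² + 5w); both groups contain (45s² - 39sw - 25s + 6w² + 5w), so (s - 3w + 3) is a factor with cofactor 45s² - 39sw - 25s + 6w² + 5w.
The cofactor groups again: 45s² - 39sw - 25s + 6w² + 5w = 5s(9s - 6w - 5) - w(9s - 6w - 5); both groups contain (9s - 6w - 5), giving (5s - w)(9s - 6w - 5).

(5s - w)(9s - 6w - 5)(s - 3w + 3)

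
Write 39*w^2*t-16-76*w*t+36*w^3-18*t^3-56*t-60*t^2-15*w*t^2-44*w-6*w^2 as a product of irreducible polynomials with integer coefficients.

Group: 3*w*(12*w^2+w*t-10*w-6*t^2-16*t-8) + (3*t+2)*(12*w^2+w*t-10*w-6*t^2-16*t-8); both groups contain (12*w^2+w*t-10*w-6*t^2-16*t-8), so (3*w+3*t+2) is a factor with cofactor 12*w^2+w*t-10*w-6*t^2-16*t-8.
The cofactor groups again: 12*w^2+w*t-10*w-6*t^2-16*t-8 = 4*w*(3*w-2*t-4) + (3*t+2)*(3*w-2*t-4); both groups contain (3*w-2*t-4), giving (4*w+3*t+2)*(3*w-2*t-4).

(3*w-2*t-4)*(3*w+3*t+2)*(4*w+3*t+2)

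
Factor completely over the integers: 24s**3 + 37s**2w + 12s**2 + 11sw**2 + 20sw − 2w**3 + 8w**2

(3s + 2w)(8s − w + 4)(s + w)

Group: 3s(8s**2 + 7sw + 4s − w**2 + 4w) + 2w(8s**2 + 7sw + 4s − w**2 + 4w); both groups contain (8s**2 + 7sw + 4s − w**2 + 4w), so (3s + 2w) is a factor with cofactor 8s**2 + 7sw + 4s − w**2 + 4w.
The cofactor groups again: 8s**2 + 7sw + 4s − w**2 + 4w = s(8s − w + 4) + w(8s − w + 4); both groups contain (8s − w + 4), giving (s + w)(8s − w + 4).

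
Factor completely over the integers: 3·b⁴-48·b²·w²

Factor out 3·b², leaving b²-16·w², which is a difference of two squares.

3·b²·(b+4·w)·(b-4·w)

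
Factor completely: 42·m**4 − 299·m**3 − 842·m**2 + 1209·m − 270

(6·m − 5)·(7·m − 2)·(m + 3)·(m − 9)

Trying the rational-root candidates, m = 2/7 is a root, so (7·m − 2) divides it; the quotient is 6·m**3 − 41·m**2 − 132·m + 135.
Next, m = −3 is a root, giving the factor (m + 3) and quotient 6·m**2 − 59·m + 45.
The remaining quadratic factors as (6·m − 5)(m − 9).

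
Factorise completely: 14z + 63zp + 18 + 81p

Group as (63zp + 14z) + (81p + 18) = 7z(9p + 2) + 9(9p + 2).
Both groups share the factor (9p + 2).

(7z + 9)(9p + 2)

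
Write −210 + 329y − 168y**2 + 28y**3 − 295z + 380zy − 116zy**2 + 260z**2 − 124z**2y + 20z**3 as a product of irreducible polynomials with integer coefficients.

(10z − 2y + 5)(z − 7y + 14)(2z + 2y − 3)

Group: z(20z**2 + 16zy − 20z − 4y**2 + 16y − 15) + (−7y + 14)(20z**2 + 16zy − 20z − 4y**2 + 16y − 15); both groups contain (20z**2 + 16zy − 20z − 4y**2 + 16y − 15), so (z − 7y + 14) is a factor with cofactor 20z**2 + 16zy − 20z − 4y**2 + 16y − 15.
The cofactor groups again: 20z**2 + 16zy − 20z − 4y**2 + 16y − 15 = 10z(2z + 2y − 3) + (−2y + 5)(2z + 2y − 3); both groups contain (2z + 2y − 3), giving (10z − 2y + 5)(2z + 2y − 3).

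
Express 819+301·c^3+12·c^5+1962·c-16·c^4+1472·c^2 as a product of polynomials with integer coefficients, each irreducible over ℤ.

(2·c+3)·(6·c+7)·(c+1)·(c^2-5·c+39)

Trying the rational-root candidates, c = -7/6 is a root, so (6·c+7) divides it; the quotient is 2·c^4-5·c^3+56·c^2+180·c+117.
Then c = -1 is a root, so (c+1) is a factor; dividing leaves 2·c^3-7·c^2+63·c+117.
Next, c = -3/2 is a root, giving the factor (2·c+3) and quotient c^2-5·c+39.
The quadratic c^2-5·c+39 has discriminant -131 < 0 and is irreducible over ℤ.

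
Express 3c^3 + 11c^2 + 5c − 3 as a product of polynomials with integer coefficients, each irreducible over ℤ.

Trying the rational-root candidates, c = −3 is a root, so (c + 3) is a factor; dividing leaves 3c^2 + 2c − 1.
The remaining quadratic factors as (c + 1)(3c − 1).

(3c − 1)(c + 1)(c + 3)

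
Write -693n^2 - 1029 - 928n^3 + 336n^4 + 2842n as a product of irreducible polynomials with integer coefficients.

(3n - 7)(4n + 7)(4n - 7)(7n - 3)

By the rational root theorem, n = 7/4 is a root, so (4n - 7) is a factor; dividing leaves 84n^3 - 85n^2 - 322n + 147.
Next, n = 7/3 is a root, so (3n - 7) is a factor; dividing leaves 28n^2 + 37n - 21.
The remaining quadratic factors as (4n + 7)(7n - 3).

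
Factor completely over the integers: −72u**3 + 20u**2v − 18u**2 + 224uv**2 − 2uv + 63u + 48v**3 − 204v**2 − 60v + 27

Group: 9u(−8u**2 + 4uv − 10u + 24v**2 + 6v − 3) + (2v − 9)(−8u**2 + 4uv − 10u + 24v**2 + 6v − 3); both groups contain (−8u**2 + 4uv − 10u + 24v**2 + 6v − 3), so (9u + 2v − 9) is a factor with cofactor −8u**2 + 4uv − 10u + 24v**2 + 6v − 3.
The cofactor groups again: −8u**2 + 4uv − 10u + 24v**2 + 6v − 3 = −2u(4u + 6v + 3) + (4v − 1)(4u + 6v + 3); both groups contain (4u + 6v + 3), giving −(2u − 4v + 1)(4u + 6v + 3).

−(2u − 4v + 1)(4u + 6v + 3)(9u + 2v − 9)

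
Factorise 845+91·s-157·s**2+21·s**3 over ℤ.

(3·s-13)·(7·s+13)·(s-5)

By the rational root theorem, s = 13/3 is a root, so (3·s-13) is a factor; dividing leaves 7·s**2-22·s-65.
The remaining quadratic factors as (7·s+13)(s-5).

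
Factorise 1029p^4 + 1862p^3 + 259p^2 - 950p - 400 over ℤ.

Trying the rational-root candidates, p = -8/7 is a root, so (7p + 8) is a factor; dividing leaves 147p^3 + 98p^2 - 75p - 50.
Then p = -2/3 is a root, giving the factor (3p + 2) and quotient 49p^2 - 25.
The remaining quadratic factors as (7p + 5)(7p - 5).

(3p + 2)(7p + 5)(7p + 8)(7p - 5)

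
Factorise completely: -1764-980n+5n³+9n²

Testing divisors of the constant over divisors of the leading coefficient, n = 14 is a root, so (n-14) is a factor; dividing leaves 5n²+79n+126.
The remaining quadratic factors as (5n+9)(n+14).

(5n+9)(n+14)(n-14)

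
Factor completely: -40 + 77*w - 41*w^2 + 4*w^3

(4*w - 5)*(w - 1)*(w - 8)

By the rational root theorem, w = 5/4 is a root, so (4*w - 5) is a factor; dividing leaves w^2 - 9*w + 8.
The remaining quadratic factors as (w - 8)(w - 1).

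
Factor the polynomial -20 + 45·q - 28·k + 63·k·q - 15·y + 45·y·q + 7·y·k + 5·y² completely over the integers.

Group: y·(5·y + 7·k + 5) + (9·q - 4)·(5·y + 7·k + 5); both groups contain (5·y + 7·k + 5).

(5·y + 7·k + 5)·(y + 9·q - 4)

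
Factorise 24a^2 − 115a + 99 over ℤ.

(3a − 11)(8a − 9)

Need a pair with product 24·99 = 2376 and sum −115: that's −88 and −27.
Split the middle term: 24a^2 − 88a − 27a + 99 = 8a(3a − 11) − 9(3a − 11).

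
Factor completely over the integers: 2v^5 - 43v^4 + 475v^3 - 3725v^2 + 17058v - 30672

(2v - 9)(v - 6)(v - 8)(v^2 - 3v + 71)

By the rational root theorem, v = 6 is a root, so (v - 6) divides it; the quotient is 2v^4 - 31v^3 + 289v^2 - 1991v + 5112.
Next, v = 9/2 is a root, so (2v - 9) divides it; the quotient is v^3 - 11v^2 + 95v - 568.
Then v = 8 is a root, so (v - 8) is a factor; dividing leaves v^2 - 3v + 71.
The quadratic v^2 - 3v + 71 has discriminant -275 < 0 and is irreducible over ℤ.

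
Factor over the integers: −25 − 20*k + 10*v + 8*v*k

Group as (8*v*k + 10*v) + (−20*k − 25) = 2*v*(4*k + 5) − 5*(4*k + 5).
Both groups share the factor (4*k + 5).

(2*v − 5)*(4*k + 5)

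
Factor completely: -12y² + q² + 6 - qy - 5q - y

Group: q(q - 4y - 3) + (3y - 2)(q - 4y - 3); both groups contain (q - 4y - 3).

(q + 3y - 2)(q - 4y - 3)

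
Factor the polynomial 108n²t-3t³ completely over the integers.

Pull out the common factor 3t; 36n²-t² is a difference of squares.

3t(6n+t)(6n-t)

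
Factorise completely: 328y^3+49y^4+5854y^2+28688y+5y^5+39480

(5y+14)(y+10)(y+3)(y^2-6y+94)

Trying the rational-root candidates, y = -14/5 is a root, so (5y+14) is a factor; dividing leaves y^4+7y^3+46y^2+1042y+2820.
Then y = -3 is a root, so (y+3) is a factor; dividing leaves y^3+4y^2+34y+940.
Continuing, y = -10 is a root, so (y+10) is a factor; dividing leaves y^2-6y+94.
The quadratic y^2-6y+94 has discriminant -340 < 0 and is irreducible over ℤ.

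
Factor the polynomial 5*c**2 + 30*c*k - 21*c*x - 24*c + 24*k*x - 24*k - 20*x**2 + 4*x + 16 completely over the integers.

Group: 5*c*(c + 6*k - 5*x - 4) + (4*x - 4)*(c + 6*k - 5*x - 4); both groups contain (c + 6*k - 5*x - 4).

(5*c + 4*x - 4)*(c + 6*k - 5*x - 4)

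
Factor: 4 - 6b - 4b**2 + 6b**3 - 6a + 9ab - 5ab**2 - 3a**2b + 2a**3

(2a + 3b - 2)(a - 2b + 2)(a - b - 1)

Group: a(2a**2 + ab - 4a - 3b**2 - b + 2) + (-2b + 2)(2a**2 + ab - 4a - 3b**2 - b + 2); both groups contain (2a**2 + ab - 4a - 3b**2 - b + 2), so (a - 2b + 2) is a factor with cofactor 2a**2 + ab - 4a - 3b**2 - b + 2.
The cofactor groups again: 2a**2 + ab - 4a - 3b**2 - b + 2 = 2a(a - b - 1) + (3b - 2)(a - b - 1); both groups contain (a - b - 1), giving (2a + 3b - 2)(a - b - 1).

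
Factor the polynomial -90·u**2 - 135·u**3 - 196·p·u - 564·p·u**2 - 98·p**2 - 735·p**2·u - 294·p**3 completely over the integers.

Group: 6·p·(-49·p**2 - 98·p·u - 45·u**2) + (3·u + 2)·(-49·p**2 - 98·p·u - 45·u**2); both groups contain (-49·p**2 - 98·p·u - 45·u**2), so (6·p + 3·u + 2) is a factor with cofactor -49·p**2 - 98·p·u - 45·u**2.
The cofactor groups again: -49·p**2 - 98·p·u - 45·u**2 = -7·p·(7·p + 5·u) - 9·u·(7·p + 5·u); both groups contain (7·p + 5·u), giving -(7·p + 9·u)·(7·p + 5·u).

-(6·p + 3·u + 2)·(7·p + 5·u)·(7·p + 9·u)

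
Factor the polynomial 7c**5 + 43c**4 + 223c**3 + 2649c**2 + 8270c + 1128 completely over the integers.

Among the possible rational roots, c = −4 is a root, giving the factor (c + 4) and quotient 7c**4 + 15c**3 + 163c**2 + 1997c + 282.
Continuing, c = −6 is a root, giving the factor (c + 6) and quotient 7c**3 − 27c**2 + 325c + 47.
Then c = −1/7 is a root, so (7c + 1) divides it; the quotient is c**2 − 4c + 47.
The quadratic c**2 − 4c + 47 has discriminant −172 < 0 and is irreducible over ℤ.

(7c + 1)(c + 4)(c + 6)(c**2 − 4c + 47)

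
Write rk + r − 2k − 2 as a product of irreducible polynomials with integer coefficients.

(k + 1)(r − 2)

Group as (rk + r) + (−2k − 2) = r(k + 1) − 2(k + 1).
Both groups share the factor (k + 1).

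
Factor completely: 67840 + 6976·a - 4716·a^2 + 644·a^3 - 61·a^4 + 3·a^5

Testing divisors of the constant over divisors of the leading coefficient, a = 8 is a root, giving the factor (a - 8) and quotient 3·a^4 - 37·a^3 + 348·a^2 - 1932·a - 8480.
Then a = -8/3 is a root, giving the factor (3·a + 8) and quotient a^3 - 15·a^2 + 156·a - 1060.
Continuing, a = 10 is a root, so (a - 10) divides it; the quotient is a^2 - 5·a + 106.
The quadratic a^2 - 5·a + 106 has discriminant -399 < 0 and is irreducible over ℤ.

(3·a + 8)·(a - 10)·(a - 8)·(a^2 - 5·a + 106)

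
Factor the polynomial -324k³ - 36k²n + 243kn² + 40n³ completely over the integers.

-(6k + 5n)(6k + n)(9k - 8n)

Group: 6k(-54k² + 3kn + 40n²) + n(-54k² + 3kn + 40n²); both groups contain (-54k² + 3kn + 40n²), so (6k + n) is a factor with cofactor -54k² + 3kn + 40n².
The cofactor groups again: -54k² + 3kn + 40n² = -6k(9k - 8n) - 5n(9k - 8n); both groups contain (9k - 8n), giving -(6k + 5n)(9k - 8n).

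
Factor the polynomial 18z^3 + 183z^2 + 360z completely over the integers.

3z(2z + 15)(3z + 8)

Pull out the common factor 3z, then factor the remaining trinomial.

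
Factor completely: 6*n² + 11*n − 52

(6*n − 13)*(n + 4)

Need a pair with product 6·(−52) = −312 and sum 11: that's 24 and −13.
Split the middle term: 6*n² + 24*n − 13*n − 52 = 6*n*(n + 4) − 13*(n + 4).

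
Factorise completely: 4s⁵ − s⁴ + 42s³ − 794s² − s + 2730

Trying the rational-root candidates, s = 5 is a root, so (s − 5) divides it; the quotient is 4s⁴ + 19s³ + 137s² − 109s − 546.
Next, s = −7/4 is a root, giving the factor (4s + 7) and quotient s³ + 3s² + 29s − 78.
Next, s = 2 is a root, so (s − 2) is a factor; dividing leaves s² + 5s + 39.
The quadratic s² + 5s + 39 has discriminant −131 < 0 and is irreducible over ℤ.

(4s + 7)(s − 2)(s − 5)(s² + 5s + 39)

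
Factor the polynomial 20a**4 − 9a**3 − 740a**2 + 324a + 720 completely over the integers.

(4a − 5)(5a + 4)(a + 6)(a − 6)

Testing divisors of the constant over divisors of the leading coefficient, a = −4/5 is a root, so (5a + 4) is a factor; dividing leaves 4a**3 − 5a**2 − 144a + 180.
Next, a = −6 is a root, giving the factor (a + 6) and quotient 4a**2 − 29a + 30.
The remaining quadratic factors as (a − 6)(4a − 5).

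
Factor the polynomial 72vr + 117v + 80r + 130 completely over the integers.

(8r + 13)(9v + 10)

Group as (72vr + 117v) + (80r + 130) = 9v(8r + 13) + 10(8r + 13).
Both groups share the factor (8r + 13).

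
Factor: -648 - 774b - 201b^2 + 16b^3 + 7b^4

Trying the rational-root candidates, b = 6 is a root, so (b - 6) is a factor; dividing leaves 7b^3 + 58b^2 + 147b + 108.
Continuing, b = -3 is a root, giving the factor (b + 3) and quotient 7b^2 + 37b + 36.
The remaining quadratic factors as (7b + 9)(b + 4).

(7b + 9)(b + 3)(b + 4)(b - 6)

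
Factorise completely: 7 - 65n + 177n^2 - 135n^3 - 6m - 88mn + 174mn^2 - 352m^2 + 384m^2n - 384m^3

Group: 6m(-64m^2 + 32mn - 48m + 45n^2 - 44n + 7) + (-3n + 1)(-64m^2 + 32mn - 48m + 45n^2 - 44n + 7); both groups contain (-64m^2 + 32mn - 48m + 45n^2 - 44n + 7), so (6m - 3n + 1) is a factor with cofactor -64m^2 + 32mn - 48m + 45n^2 - 44n + 7.
The cofactor groups again: -64m^2 + 32mn - 48m + 45n^2 - 44n + 7 = -8m(8m - 9n + 7) + (-5n + 1)(8m - 9n + 7); both groups contain (8m - 9n + 7), giving -(8m + 5n - 1)(8m - 9n + 7).

-(6m - 3n + 1)(8m + 5n - 1)(8m - 9n + 7)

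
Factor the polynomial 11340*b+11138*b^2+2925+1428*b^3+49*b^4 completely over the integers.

(7*b+3)*(7*b+5)*(b+13)*(b+15)

By the rational root theorem, b = −3/7 is a root, giving the factor (7*b+3) and quotient 7*b^3+201*b^2+1505*b+975.
Next, b = −5/7 is a root, giving the factor (7*b+5) and quotient b^2+28*b+195.
The remaining quadratic factors as (b+15)(b+13).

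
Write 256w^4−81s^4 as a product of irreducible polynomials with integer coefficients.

Difference of squares twice: with A = 4w and B = 3s, A⁴ − B⁴ = (A² − B²)(A² + B²), and A² − B² factors again.

(4w−3s)(4w+3s)(16w^2+9s^2)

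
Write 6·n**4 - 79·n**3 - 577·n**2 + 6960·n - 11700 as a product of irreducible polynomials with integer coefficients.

(6·n - 13)·(n + 10)·(n - 15)·(n - 6)

Trying the rational-root candidates, n = -10 is a root, giving the factor (n + 10) and quotient 6·n**3 - 139·n**2 + 813·n - 1170.
Then n = 13/6 is a root, giving the factor (6·n - 13) and quotient n**2 - 21·n + 90.
The remaining quadratic factors as (n - 6)(n - 15).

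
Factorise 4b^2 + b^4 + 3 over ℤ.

(b^2 + 1)(b^2 + 3)

Substitute u = b^2 to get a quadratic in u, then factor.
b^2 + 3 is irreducible over ℤ (always positive, so no real roots).
b^2 + 1 is irreducible over ℤ (sum of squares).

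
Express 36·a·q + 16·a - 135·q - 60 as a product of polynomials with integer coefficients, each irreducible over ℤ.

Group as (36·a·q + 16·a) + (-135·q - 60) = 4·a·(9·q + 4) - 15·(9·q + 4).
Both groups share the factor (9·q + 4).

(4·a - 15)·(9·q + 4)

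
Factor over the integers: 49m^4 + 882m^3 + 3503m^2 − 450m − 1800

Testing divisors of the constant over divisors of the leading coefficient, m = −5/7 is a root, giving the factor (7m + 5) and quotient 7m^3 + 121m^2 + 414m − 360.
Then m = −12 is a root, so (m + 12) divides it; the quotient is 7m^2 + 37m − 30.
The remaining quadratic factors as (m + 6)(7m − 5).

(7m + 5)(7m − 5)(m + 12)(m + 6)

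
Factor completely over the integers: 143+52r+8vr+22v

(2v+13)(4r+11)

Group as (8vr+22v) + (52r+143) = 2v(4r+11) + 13(4r+11).
Both groups share the factor (4r+11).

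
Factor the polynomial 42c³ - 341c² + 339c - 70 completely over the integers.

(6c - 5)(7c - 2)(c - 7)

By the rational root theorem, c = 5/6 is a root, so (6c - 5) is a factor; dividing leaves 7c² - 51c + 14.
The remaining quadratic factors as (c - 7)(7c - 2).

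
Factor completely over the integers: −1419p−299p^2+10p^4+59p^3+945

(2p+9)(5p−3)(p+7)(p−5)

Trying the rational-root candidates, p = −9/2 is a root, giving the factor (2p+9) and quotient 5p^3+7p^2−181p+105.
Next, p = 5 is a root, giving the factor (p−5) and quotient 5p^2+32p−21.
The remaining quadratic factors as (p+7)(5p−3).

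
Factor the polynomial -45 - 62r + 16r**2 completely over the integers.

(2r - 9)(8r + 5)

Need a pair with product 16·(-45) = -720 and sum -62: that's -72 and 10.
Split the middle term: 16r**2 - 72r + 10r - 45 = 8r(2r - 9) + 5(2r - 9).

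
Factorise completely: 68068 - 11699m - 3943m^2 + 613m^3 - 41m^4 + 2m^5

Among the possible rational roots, m = 11 is a root, giving the factor (m - 11) and quotient 2m^4 - 19m^3 + 404m^2 + 501m - 6188.
Then m = 7/2 is a root, so (2m - 7) divides it; the quotient is m^3 - 6m^2 + 181m + 884.
Then m = -4 is a root, giving the factor (m + 4) and quotient m^2 - 10m + 221.
The quadratic m^2 - 10m + 221 has discriminant -784 < 0 and is irreducible over ℤ.

(2m - 7)(m + 4)(m - 11)(m^2 - 10m + 221)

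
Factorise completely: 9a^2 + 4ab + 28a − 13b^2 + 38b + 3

Group: a(9a + 13b + 1) + (−b + 3)(9a + 13b + 1); both groups contain (9a + 13b + 1).

(9a + 13b + 1)(a − b + 3)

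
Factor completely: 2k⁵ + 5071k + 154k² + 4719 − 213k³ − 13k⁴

(2k − 11)(k + 1)(k − 13)(k² + 11k + 33)

Trying the rational-root candidates, k = 13 is a root, so (k − 13) divides it; the quotient is 2k⁴ + 13k³ − 44k² − 418k − 363.
Continuing, k = 11/2 is a root, so (2k − 11) divides it; the quotient is k³ + 12k² + 44k + 33.
Then k = −1 is a root, so (k + 1) divides it; the quotient is k² + 11k + 33.
The quadratic k² + 11k + 33 has discriminant −11 < 0 and is irreducible over ℤ.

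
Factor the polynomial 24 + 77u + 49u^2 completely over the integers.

Need a pair with product 49·24 = 1176 and sum 77: that's 21 and 56.
Split the middle term: 49u^2 + 21u + 56u + 24 = 7u(7u + 3) + 8(7u + 3).

(7u + 3)(7u + 8)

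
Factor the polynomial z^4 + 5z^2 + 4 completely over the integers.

Substitute u = z^2 to get a quadratic in u, then factor.
z^2 + 4 is irreducible over ℤ (sum of squares).
z^2 + 1 is irreducible over ℤ (sum of squares).

(z^2 + 1)(z^2 + 4)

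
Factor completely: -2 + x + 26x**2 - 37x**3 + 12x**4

(3x - 1)(4x + 1)(x - 1)(x - 2)

Testing divisors of the constant over divisors of the leading coefficient, x = -1/4 is a root, so (4x + 1) divides it; the quotient is 3x**3 - 10x**2 + 9x - 2.
Continuing, x = 1 is a root, giving the factor (x - 1) and quotient 3x**2 - 7x + 2.
The remaining quadratic factors as (x - 2)(3x - 1).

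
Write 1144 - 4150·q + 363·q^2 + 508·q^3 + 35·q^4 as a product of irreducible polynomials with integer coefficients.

Among the possible rational roots, q = 2/7 is a root, so (7·q - 2) is a factor; dividing leaves 5·q^3 + 74·q^2 + 73·q - 572.
Continuing, q = -13 is a root, so (q + 13) divides it; the quotient is 5·q^2 + 9·q - 44.
The remaining quadratic factors as (q + 4)(5·q - 11).

(5·q - 11)·(7·q - 2)·(q + 13)·(q + 4)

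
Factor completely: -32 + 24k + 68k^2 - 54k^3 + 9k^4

Testing divisors of the constant over divisors of the leading coefficient, k = 2 is a root, giving the factor (k - 2) and quotient 9k^3 - 36k^2 - 4k + 16.
Then k = 4 is a root, giving the factor (k - 4) and quotient 9k^2 - 4.
The remaining quadratic factors as (3k - 2)(3k + 2).

(3k + 2)(3k - 2)(k - 2)(k - 4)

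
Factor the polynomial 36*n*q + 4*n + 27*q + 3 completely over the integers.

Group as (36*n*q + 4*n) + (27*q + 3) = 4*n*(9*q + 1) + 3*(9*q + 1).
Both groups share the factor (9*q + 1).

(4*n + 3)*(9*q + 1)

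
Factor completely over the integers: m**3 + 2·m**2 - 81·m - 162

Trying the rational-root candidates, m = -9 is a root, giving the factor (m + 9) and quotient m**2 - 7·m - 18.
The remaining quadratic factors as (m + 2)(m - 9).

(m + 2)·(m + 9)·(m - 9)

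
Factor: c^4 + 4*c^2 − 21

(c^2 + 7)*(c^2 − 3)

Substitute u = c^2 to get a quadratic in u, then factor.
c^2 − 3 is irreducible over ℤ (3 is not a perfect square).
c^2 + 7 is irreducible over ℤ (always positive, so no real roots).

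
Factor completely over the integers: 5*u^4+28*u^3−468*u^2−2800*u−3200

(5*u+8)*(u+10)*(u+4)*(u−10)

Trying the rational-root candidates, u = −10 is a root, giving the factor (u+10) and quotient 5*u^3−22*u^2−248*u−320.
Next, u = −8/5 is a root, giving the factor (5*u+8) and quotient u^2−6*u−40.
The remaining quadratic factors as (u+4)(u−10).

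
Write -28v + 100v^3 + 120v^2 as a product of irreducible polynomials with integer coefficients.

Pull out the common factor 4v, then factor the remaining trinomial.

4v(5v + 7)(5v - 1)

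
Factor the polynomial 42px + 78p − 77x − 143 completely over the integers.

(6p − 11)(7x + 13)

Group as (42px + 78p) + (−77x − 143) = 6p(7x + 13) − 11(7x + 13).
Both groups share the factor (7x + 13).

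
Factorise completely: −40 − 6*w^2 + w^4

Substitute u = w^2 to get a quadratic in u, then factor.
w^2 + 4 is irreducible over ℤ (sum of squares).
w^2 − 10 is irreducible over ℤ (10 is not a perfect square).

(w^2 + 4)*(w^2 − 10)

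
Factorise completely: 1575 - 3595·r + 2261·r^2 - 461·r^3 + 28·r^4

By the rational root theorem, r = 5/7 is a root, so (7·r - 5) is a factor; dividing leaves 4·r^3 - 63·r^2 + 278·r - 315.
Next, r = 9 is a root, so (r - 9) divides it; the quotient is 4·r^2 - 27·r + 35.
The remaining quadratic factors as (r - 5)(4·r - 7).

(4·r - 7)·(7·r - 5)·(r - 5)·(r - 9)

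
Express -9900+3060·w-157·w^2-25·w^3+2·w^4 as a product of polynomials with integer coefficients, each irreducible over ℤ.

Testing divisors of the constant over divisors of the leading coefficient, w = 10 is a root, so (w-10) divides it; the quotient is 2·w^3-5·w^2-207·w+990.
Next, w = 6 is a root, giving the factor (w-6) and quotient 2·w^2+7·w-165.
The remaining quadratic factors as (w+11)(2·w-15).

(2·w-15)·(w+11)·(w-10)·(w-6)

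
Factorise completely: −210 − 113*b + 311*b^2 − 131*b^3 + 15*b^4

(3*b − 7)*(5*b + 3)*(b − 2)*(b − 5)

Among the possible rational roots, b = 7/3 is a root, so (3*b − 7) divides it; the quotient is 5*b^3 − 32*b^2 + 29*b + 30.
Then b = 5 is a root, so (b − 5) divides it; the quotient is 5*b^2 − 7*b − 6.
The remaining quadratic factors as (b − 2)(5*b + 3).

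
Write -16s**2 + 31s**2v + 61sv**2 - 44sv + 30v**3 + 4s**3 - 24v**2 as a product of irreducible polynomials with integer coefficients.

(4s + 3v)(s + 2v)(s + 5v - 4)

Group: 4s(s**2 + 7sv - 4s + 10v**2 - 8v) + 3v(s**2 + 7sv - 4s + 10v**2 - 8v); both groups contain (s**2 + 7sv - 4s + 10v**2 - 8v), so (4s + 3v) is a factor with cofactor s**2 + 7sv - 4s + 10v**2 - 8v.
The cofactor groups again: s**2 + 7sv - 4s + 10v**2 - 8v = s(s + 2v) + (5v - 4)(s + 2v); both groups contain (s + 2v), giving (s + 5v - 4)(s + 2v).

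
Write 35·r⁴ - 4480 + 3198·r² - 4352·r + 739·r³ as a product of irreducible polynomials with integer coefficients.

(5·r - 8)·(7·r + 5)·(r + 14)·(r + 8)

Among the possible rational roots, r = -8 is a root, giving the factor (r + 8) and quotient 35·r³ + 459·r² - 474·r - 560.
Then r = 8/5 is a root, so (5·r - 8) is a factor; dividing leaves 7·r² + 103·r + 70.
The remaining quadratic factors as (r + 14)(7·r + 5).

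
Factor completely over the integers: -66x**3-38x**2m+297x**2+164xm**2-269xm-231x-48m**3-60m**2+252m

-(11x-12m)(3x-m-3)(2x+4m-7)

Group: 2x(-33x**2+47xm+33x-12m**2-36m) + (4m-7)(-33x**2+47xm+33x-12m**2-36m); both groups contain (-33x**2+47xm+33x-12m**2-36m), so (2x+4m-7) is a factor with cofactor -33x**2+47xm+33x-12m**2-36m.
The cofactor groups again: -33x**2+47xm+33x-12m**2-36m = -11x(3x-m-3) + 12m(3x-m-3); both groups contain (3x-m-3), giving -(11x-12m)(3x-m-3).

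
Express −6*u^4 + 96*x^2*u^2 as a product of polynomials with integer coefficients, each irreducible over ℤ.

Every term has a factor of 6*u^2. Then 16*x^2 − u^2 = (4*x)² − (u)².

6*u^2*(4*x − u)*(4*x + u)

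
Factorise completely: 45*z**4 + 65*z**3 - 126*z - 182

Group as (45*z**4 - 126*z) + (65*z**3 - 182) = 9*z*(5*z**3 - 14) + 13*(5*z**3 - 14).
Both groups share the factor (5*z**3 - 14).

(9*z + 13)*(5*z**3 - 14)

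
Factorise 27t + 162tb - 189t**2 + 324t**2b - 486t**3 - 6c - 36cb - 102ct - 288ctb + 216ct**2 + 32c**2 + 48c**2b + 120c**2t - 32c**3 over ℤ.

Group: 2c(-16c**2 - 12ct + 24cb + 16c + 54t**2 - 36tb + 21t - 18b - 3) - 9t(-16c**2 - 12ct + 24cb + 16c + 54t**2 - 36tb + 21t - 18b - 3); both groups contain (-16c**2 - 12ct + 24cb + 16c + 54t**2 - 36tb + 21t - 18b - 3), so (2c - 9t) is a factor with cofactor -16c**2 - 12ct + 24cb + 16c + 54t**2 - 36tb + 21t - 18b - 3.
The cofactor groups again: -16c**2 - 12ct + 24cb + 16c + 54t**2 - 36tb + 21t - 18b - 3 = -4c(4c - 6t - 3) + (-9t + 6b + 1)(4c - 6t - 3); both groups contain (4c - 6t - 3), giving -(4c + 9t - 6b - 1)(4c - 6t - 3).

-(4c + 9t - 6b - 1)(2c - 9t)(4c - 6t - 3)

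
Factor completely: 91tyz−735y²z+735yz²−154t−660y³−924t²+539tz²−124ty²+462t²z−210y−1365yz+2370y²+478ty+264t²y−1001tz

Group: 11t(24ty+42tz−84t−44y²−49yz+158y+49z²−91z−14) + 15y(24ty+42tz−84t−44y²−49yz+158y+49z²−91z−14); both groups contain (24ty+42tz−84t−44y²−49yz+158y+49z²−91z−14), so (11t+15y) is a factor with cofactor 24ty+42tz−84t−44y²−49yz+158y+49z²−91z−14.
The cofactor groups again: 24ty+42tz−84t−44y²−49yz+158y+49z²−91z−14 = 6t(4y+7z−14) + (−11y+7z+1)(4y+7z−14); both groups contain (4y+7z−14), giving (6t−11y+7z+1)(4y+7z−14).

(11t+15y)(4y+7z−14)(6t−11y+7z+1)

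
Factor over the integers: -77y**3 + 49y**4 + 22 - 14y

(7y - 11)(7y**3 - 2)

Group as (49y**4 - 14y) + (-77y**3 + 22) = 7y(7y**3 - 2) - 11(7y**3 - 2).
Both groups share the factor (7y**3 - 2).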